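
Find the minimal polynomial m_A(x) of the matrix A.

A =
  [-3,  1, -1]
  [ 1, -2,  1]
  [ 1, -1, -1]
x^3 + 6*x^2 + 12*x + 8

The characteristic polynomial is χ_A(x) = (x + 2)^3, so the eigenvalues are known. The minimal polynomial is
  m_A(x) = Π_λ (x − λ)^{k_λ}
where k_λ is the size of the *largest* Jordan block for λ (equivalently, the smallest k with (A − λI)^k v = 0 for every generalised eigenvector v of λ).

  λ = -2: largest Jordan block has size 3, contributing (x + 2)^3

So m_A(x) = (x + 2)^3 = x^3 + 6*x^2 + 12*x + 8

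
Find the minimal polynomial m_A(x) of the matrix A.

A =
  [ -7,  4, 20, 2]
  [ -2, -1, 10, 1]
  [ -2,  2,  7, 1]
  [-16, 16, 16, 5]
x^3 - 7*x^2 - 5*x + 75

The characteristic polynomial is χ_A(x) = (x - 5)^2*(x + 3)^2, so the eigenvalues are known. The minimal polynomial is
  m_A(x) = Π_λ (x − λ)^{k_λ}
where k_λ is the size of the *largest* Jordan block for λ (equivalently, the smallest k with (A − λI)^k v = 0 for every generalised eigenvector v of λ).

  λ = -3: largest Jordan block has size 1, contributing (x + 3)
  λ = 5: largest Jordan block has size 2, contributing (x − 5)^2

So m_A(x) = (x - 5)^2*(x + 3) = x^3 - 7*x^2 - 5*x + 75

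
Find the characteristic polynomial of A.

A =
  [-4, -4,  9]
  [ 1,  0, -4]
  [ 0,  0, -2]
x^3 + 6*x^2 + 12*x + 8

Expanding det(x·I − A) (e.g. by cofactor expansion or by noting that A is similar to its Jordan form J, which has the same characteristic polynomial as A) gives
  χ_A(x) = x^3 + 6*x^2 + 12*x + 8
which factors as (x + 2)^3. The eigenvalues (with algebraic multiplicities) are λ = -2 with multiplicity 3.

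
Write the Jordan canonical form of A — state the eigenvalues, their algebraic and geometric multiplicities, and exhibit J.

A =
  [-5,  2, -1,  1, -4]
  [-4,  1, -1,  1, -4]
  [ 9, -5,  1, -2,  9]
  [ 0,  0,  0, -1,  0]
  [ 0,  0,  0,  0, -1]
J_3(-1) ⊕ J_1(-1) ⊕ J_1(-1)

The characteristic polynomial is
  det(x·I − A) = x^5 + 5*x^4 + 10*x^3 + 10*x^2 + 5*x + 1 = (x + 1)^5

Eigenvalues and multiplicities (the geometric multiplicity of λ is n − rank(A − λI), which equals the number of Jordan blocks for λ):
  λ = -1: algebraic multiplicity = 5, geometric multiplicity = 3

Determining the block sizes for each eigenvalue:
  λ = -1: with am = 5 and gm = 3, the partition is not yet determined (e.g. several partitions of 5 into 3 parts exist). Let N = A − (-1)·I. Computing rank(N^1) = 2, rank(N^2) = 1, rank(N^3) = 0; the number of blocks of size ≥ j is rank(N^{j−1}) − rank(N^j), giving [3, 1, 1]. So we have 1 block(s) of size 3, 2 block(s) of size 1 → block sizes [3, 1, 1]

Assembling the blocks gives a Jordan form
J =
  [-1,  1,  0,  0,  0]
  [ 0, -1,  1,  0,  0]
  [ 0,  0, -1,  0,  0]
  [ 0,  0,  0, -1,  0]
  [ 0,  0,  0,  0, -1]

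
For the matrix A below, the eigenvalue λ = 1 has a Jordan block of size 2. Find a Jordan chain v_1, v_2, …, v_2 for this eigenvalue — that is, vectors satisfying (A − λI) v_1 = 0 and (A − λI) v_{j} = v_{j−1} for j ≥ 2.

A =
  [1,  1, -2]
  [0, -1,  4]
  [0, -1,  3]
A Jordan chain for λ = 1 of length 2:
v_1 = (1, -2, -1)ᵀ
v_2 = (0, 1, 0)ᵀ

Let N = A − (1)·I. We want v_2 with N^2 v_2 = 0 but N^1 v_2 ≠ 0; then v_{j-1} := N · v_j for j = 2, …, 2.

Pick v_2 = (0, 1, 0)ᵀ.
Then v_1 = N · v_2 = (1, -2, -1)ᵀ.

Sanity check: (A − (1)·I) v_1 = (0, 0, 0)ᵀ = 0. ✓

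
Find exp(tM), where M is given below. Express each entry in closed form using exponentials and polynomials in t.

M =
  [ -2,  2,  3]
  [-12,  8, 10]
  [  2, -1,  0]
e^{tM} =
  [-t^2*exp(2*t) - 4*t*exp(2*t) + exp(2*t), t^2*exp(2*t)/2 + 2*t*exp(2*t), t^2*exp(2*t) + 3*t*exp(2*t)]
  [-2*t^2*exp(2*t) - 12*t*exp(2*t), t^2*exp(2*t) + 6*t*exp(2*t) + exp(2*t), 2*t^2*exp(2*t) + 10*t*exp(2*t)]
  [2*t*exp(2*t), -t*exp(2*t), -2*t*exp(2*t) + exp(2*t)]

Strategy: write M = P · J · P⁻¹ where J is a Jordan canonical form, so e^{tM} = P · e^{tJ} · P⁻¹, and e^{tJ} can be computed block-by-block.

M has Jordan form
J =
  [2, 1, 0]
  [0, 2, 1]
  [0, 0, 2]
(up to reordering of blocks).

Per-block formulas:
  For a 3×3 Jordan block J_3(2): exp(t · J_3(2)) = e^(2t)·(I + t·N + (t^2/2)·N^2), where N is the 3×3 nilpotent shift.

After assembling e^{tJ} and conjugating by P, we get:

e^{tM} =
  [-t^2*exp(2*t) - 4*t*exp(2*t) + exp(2*t), t^2*exp(2*t)/2 + 2*t*exp(2*t), t^2*exp(2*t) + 3*t*exp(2*t)]
  [-2*t^2*exp(2*t) - 12*t*exp(2*t), t^2*exp(2*t) + 6*t*exp(2*t) + exp(2*t), 2*t^2*exp(2*t) + 10*t*exp(2*t)]
  [2*t*exp(2*t), -t*exp(2*t), -2*t*exp(2*t) + exp(2*t)]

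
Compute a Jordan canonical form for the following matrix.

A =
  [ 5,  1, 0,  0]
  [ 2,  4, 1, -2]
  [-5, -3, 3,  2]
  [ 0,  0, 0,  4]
J_3(4) ⊕ J_1(4)

The characteristic polynomial is
  det(x·I − A) = x^4 - 16*x^3 + 96*x^2 - 256*x + 256 = (x - 4)^4

Eigenvalues and multiplicities (the geometric multiplicity of λ is n − rank(A − λI), which equals the number of Jordan blocks for λ):
  λ = 4: algebraic multiplicity = 4, geometric multiplicity = 2

Determining the block sizes for each eigenvalue:
  λ = 4: with am = 4 and gm = 2, the partition is not yet determined (e.g. several partitions of 4 into 2 parts exist). Let N = A − (4)·I. Computing rank(N^1) = 2, rank(N^2) = 1, rank(N^3) = 0; the number of blocks of size ≥ j is rank(N^{j−1}) − rank(N^j), giving [2, 1, 1]. So we have 1 block(s) of size 3, 1 block(s) of size 1 → block sizes [3, 1]

Assembling the blocks gives a Jordan form
J =
  [4, 1, 0, 0]
  [0, 4, 1, 0]
  [0, 0, 4, 0]
  [0, 0, 0, 4]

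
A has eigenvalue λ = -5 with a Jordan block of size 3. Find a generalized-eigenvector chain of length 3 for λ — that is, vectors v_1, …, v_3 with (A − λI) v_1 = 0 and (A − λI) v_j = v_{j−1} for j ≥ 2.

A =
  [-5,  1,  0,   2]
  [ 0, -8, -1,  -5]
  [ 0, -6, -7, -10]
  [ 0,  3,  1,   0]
A Jordan chain for λ = -5 of length 3:
v_1 = (3, 0, 0, 0)ᵀ
v_2 = (1, -3, -6, 3)ᵀ
v_3 = (0, 1, 0, 0)ᵀ

Let N = A − (-5)·I. We want v_3 with N^3 v_3 = 0 but N^2 v_3 ≠ 0; then v_{j-1} := N · v_j for j = 3, …, 2.

Pick v_3 = (0, 1, 0, 0)ᵀ.
Then v_2 = N · v_3 = (1, -3, -6, 3)ᵀ.
Then v_1 = N · v_2 = (3, 0, 0, 0)ᵀ.

Sanity check: (A − (-5)·I) v_1 = (0, 0, 0, 0)ᵀ = 0. ✓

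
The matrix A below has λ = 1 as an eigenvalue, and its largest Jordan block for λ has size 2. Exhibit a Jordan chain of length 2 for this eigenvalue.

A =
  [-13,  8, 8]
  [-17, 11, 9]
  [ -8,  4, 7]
A Jordan chain for λ = 1 of length 2:
v_1 = (8, 10, 4)ᵀ
v_2 = (0, 1, 0)ᵀ

Let N = A − (1)·I. We want v_2 with N^2 v_2 = 0 but N^1 v_2 ≠ 0; then v_{j-1} := N · v_j for j = 2, …, 2.

Pick v_2 = (0, 1, 0)ᵀ.
Then v_1 = N · v_2 = (8, 10, 4)ᵀ.

Sanity check: (A − (1)·I) v_1 = (0, 0, 0)ᵀ = 0. ✓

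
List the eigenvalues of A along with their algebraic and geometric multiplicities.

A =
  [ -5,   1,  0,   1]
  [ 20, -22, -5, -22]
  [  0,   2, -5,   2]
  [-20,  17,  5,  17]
λ = -5: alg = 3, geom = 2; λ = 0: alg = 1, geom = 1

Step 1 — factor the characteristic polynomial to read off the algebraic multiplicities:
  χ_A(x) = x*(x + 5)^3

Step 2 — compute geometric multiplicities via the rank-nullity identity g(λ) = n − rank(A − λI):
  rank(A − (-5)·I) = 2, so dim ker(A − (-5)·I) = n − 2 = 2
  rank(A − (0)·I) = 3, so dim ker(A − (0)·I) = n − 3 = 1

Summary:
  λ = -5: algebraic multiplicity = 3, geometric multiplicity = 2
  λ = 0: algebraic multiplicity = 1, geometric multiplicity = 1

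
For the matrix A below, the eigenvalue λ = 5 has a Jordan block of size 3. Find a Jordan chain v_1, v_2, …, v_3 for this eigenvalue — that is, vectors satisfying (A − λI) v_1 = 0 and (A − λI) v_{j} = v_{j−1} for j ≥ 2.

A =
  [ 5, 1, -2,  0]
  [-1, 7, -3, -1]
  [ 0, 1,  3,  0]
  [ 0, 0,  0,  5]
A Jordan chain for λ = 5 of length 3:
v_1 = (-1, -2, -1, 0)ᵀ
v_2 = (0, -1, 0, 0)ᵀ
v_3 = (1, 0, 0, 0)ᵀ

Let N = A − (5)·I. We want v_3 with N^3 v_3 = 0 but N^2 v_3 ≠ 0; then v_{j-1} := N · v_j for j = 3, …, 2.

Pick v_3 = (1, 0, 0, 0)ᵀ.
Then v_2 = N · v_3 = (0, -1, 0, 0)ᵀ.
Then v_1 = N · v_2 = (-1, -2, -1, 0)ᵀ.

Sanity check: (A − (5)·I) v_1 = (0, 0, 0, 0)ᵀ = 0. ✓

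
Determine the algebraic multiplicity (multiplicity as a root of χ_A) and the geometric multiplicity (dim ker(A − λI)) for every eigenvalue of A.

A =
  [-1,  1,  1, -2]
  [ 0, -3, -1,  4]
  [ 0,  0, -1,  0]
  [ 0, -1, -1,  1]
λ = -1: alg = 4, geom = 2

Step 1 — factor the characteristic polynomial to read off the algebraic multiplicities:
  χ_A(x) = (x + 1)^4

Step 2 — compute geometric multiplicities via the rank-nullity identity g(λ) = n − rank(A − λI):
  rank(A − (-1)·I) = 2, so dim ker(A − (-1)·I) = n − 2 = 2

Summary:
  λ = -1: algebraic multiplicity = 4, geometric multiplicity = 2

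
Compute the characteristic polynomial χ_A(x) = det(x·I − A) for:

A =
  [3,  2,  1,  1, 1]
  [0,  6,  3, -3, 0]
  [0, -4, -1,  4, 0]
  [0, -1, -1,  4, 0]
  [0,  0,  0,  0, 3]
x^5 - 15*x^4 + 90*x^3 - 270*x^2 + 405*x - 243

Expanding det(x·I − A) (e.g. by cofactor expansion or by noting that A is similar to its Jordan form J, which has the same characteristic polynomial as A) gives
  χ_A(x) = x^5 - 15*x^4 + 90*x^3 - 270*x^2 + 405*x - 243
which factors as (x - 3)^5. The eigenvalues (with algebraic multiplicities) are λ = 3 with multiplicity 5.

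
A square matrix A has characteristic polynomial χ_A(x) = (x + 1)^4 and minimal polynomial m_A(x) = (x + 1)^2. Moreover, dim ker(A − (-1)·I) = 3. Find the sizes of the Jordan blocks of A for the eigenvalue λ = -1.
Block sizes for λ = -1: [2, 1, 1]

Step 1 — from the characteristic polynomial, algebraic multiplicity of λ = -1 is 4. From dim ker(A − (-1)·I) = 3, there are exactly 3 Jordan blocks for λ = -1.
Step 2 — from the minimal polynomial, the factor (x + 1)^2 tells us the largest block for λ = -1 has size 2.
Step 3 — with total size 4, 3 blocks, and largest block 2, the block sizes (in nonincreasing order) are [2, 1, 1].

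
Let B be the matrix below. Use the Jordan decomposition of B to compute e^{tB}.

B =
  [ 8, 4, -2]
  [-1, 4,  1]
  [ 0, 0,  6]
e^{tB} =
  [2*t*exp(6*t) + exp(6*t), 4*t*exp(6*t), -2*t*exp(6*t)]
  [-t*exp(6*t), -2*t*exp(6*t) + exp(6*t), t*exp(6*t)]
  [0, 0, exp(6*t)]

Strategy: write B = P · J · P⁻¹ where J is a Jordan canonical form, so e^{tB} = P · e^{tJ} · P⁻¹, and e^{tJ} can be computed block-by-block.

B has Jordan form
J =
  [6, 1, 0]
  [0, 6, 0]
  [0, 0, 6]
(up to reordering of blocks).

Per-block formulas:
  For a 1×1 block at λ = 6: exp(t · [6]) = [e^(6t)].
  For a 2×2 Jordan block J_2(6): exp(t · J_2(6)) = e^(6t)·(I + t·N), where N is the 2×2 nilpotent shift.

After assembling e^{tJ} and conjugating by P, we get:

e^{tB} =
  [2*t*exp(6*t) + exp(6*t), 4*t*exp(6*t), -2*t*exp(6*t)]
  [-t*exp(6*t), -2*t*exp(6*t) + exp(6*t), t*exp(6*t)]
  [0, 0, exp(6*t)]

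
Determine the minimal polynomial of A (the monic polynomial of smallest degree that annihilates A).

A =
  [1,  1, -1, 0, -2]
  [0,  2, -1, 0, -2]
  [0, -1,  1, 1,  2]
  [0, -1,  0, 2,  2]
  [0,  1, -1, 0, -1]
x^3 - 3*x^2 + 3*x - 1

The characteristic polynomial is χ_A(x) = (x - 1)^5, so the eigenvalues are known. The minimal polynomial is
  m_A(x) = Π_λ (x − λ)^{k_λ}
where k_λ is the size of the *largest* Jordan block for λ (equivalently, the smallest k with (A − λI)^k v = 0 for every generalised eigenvector v of λ).

  λ = 1: largest Jordan block has size 3, contributing (x − 1)^3

So m_A(x) = (x - 1)^3 = x^3 - 3*x^2 + 3*x - 1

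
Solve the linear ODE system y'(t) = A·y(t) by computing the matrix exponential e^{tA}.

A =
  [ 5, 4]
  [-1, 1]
e^{tA} =
  [2*t*exp(3*t) + exp(3*t), 4*t*exp(3*t)]
  [-t*exp(3*t), -2*t*exp(3*t) + exp(3*t)]

Strategy: write A = P · J · P⁻¹ where J is a Jordan canonical form, so e^{tA} = P · e^{tJ} · P⁻¹, and e^{tJ} can be computed block-by-block.

A has Jordan form
J =
  [3, 1]
  [0, 3]
(up to reordering of blocks).

Per-block formulas:
  For a 2×2 Jordan block J_2(3): exp(t · J_2(3)) = e^(3t)·(I + t·N), where N is the 2×2 nilpotent shift.

After assembling e^{tJ} and conjugating by P, we get:

e^{tA} =
  [2*t*exp(3*t) + exp(3*t), 4*t*exp(3*t)]
  [-t*exp(3*t), -2*t*exp(3*t) + exp(3*t)]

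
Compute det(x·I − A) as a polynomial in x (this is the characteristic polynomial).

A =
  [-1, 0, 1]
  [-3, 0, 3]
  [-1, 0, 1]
x^3

Expanding det(x·I − A) (e.g. by cofactor expansion or by noting that A is similar to its Jordan form J, which has the same characteristic polynomial as A) gives
  χ_A(x) = x^3
which factors as x^3. The eigenvalues (with algebraic multiplicities) are λ = 0 with multiplicity 3.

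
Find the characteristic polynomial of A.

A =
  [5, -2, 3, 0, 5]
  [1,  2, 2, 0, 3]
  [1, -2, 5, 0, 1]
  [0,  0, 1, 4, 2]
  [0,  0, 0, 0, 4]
x^5 - 20*x^4 + 160*x^3 - 640*x^2 + 1280*x - 1024

Expanding det(x·I − A) (e.g. by cofactor expansion or by noting that A is similar to its Jordan form J, which has the same characteristic polynomial as A) gives
  χ_A(x) = x^5 - 20*x^4 + 160*x^3 - 640*x^2 + 1280*x - 1024
which factors as (x - 4)^5. The eigenvalues (with algebraic multiplicities) are λ = 4 with multiplicity 5.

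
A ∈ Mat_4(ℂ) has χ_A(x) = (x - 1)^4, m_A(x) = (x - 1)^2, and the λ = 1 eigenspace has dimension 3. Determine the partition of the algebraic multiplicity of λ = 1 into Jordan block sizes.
Block sizes for λ = 1: [2, 1, 1]

Step 1 — from the characteristic polynomial, algebraic multiplicity of λ = 1 is 4. From dim ker(A − (1)·I) = 3, there are exactly 3 Jordan blocks for λ = 1.
Step 2 — from the minimal polynomial, the factor (x − 1)^2 tells us the largest block for λ = 1 has size 2.
Step 3 — with total size 4, 3 blocks, and largest block 2, the block sizes (in nonincreasing order) are [2, 1, 1].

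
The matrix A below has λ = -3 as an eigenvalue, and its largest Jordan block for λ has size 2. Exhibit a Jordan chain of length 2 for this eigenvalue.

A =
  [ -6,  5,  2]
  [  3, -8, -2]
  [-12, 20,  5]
A Jordan chain for λ = -3 of length 2:
v_1 = (-3, 3, -12)ᵀ
v_2 = (1, 0, 0)ᵀ

Let N = A − (-3)·I. We want v_2 with N^2 v_2 = 0 but N^1 v_2 ≠ 0; then v_{j-1} := N · v_j for j = 2, …, 2.

Pick v_2 = (1, 0, 0)ᵀ.
Then v_1 = N · v_2 = (-3, 3, -12)ᵀ.

Sanity check: (A − (-3)·I) v_1 = (0, 0, 0)ᵀ = 0. ✓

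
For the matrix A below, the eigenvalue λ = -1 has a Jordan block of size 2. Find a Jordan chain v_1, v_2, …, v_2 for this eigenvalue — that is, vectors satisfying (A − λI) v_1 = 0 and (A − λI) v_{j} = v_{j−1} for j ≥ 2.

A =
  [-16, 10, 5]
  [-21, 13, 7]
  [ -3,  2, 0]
A Jordan chain for λ = -1 of length 2:
v_1 = (-15, -21, -3)ᵀ
v_2 = (1, 0, 0)ᵀ

Let N = A − (-1)·I. We want v_2 with N^2 v_2 = 0 but N^1 v_2 ≠ 0; then v_{j-1} := N · v_j for j = 2, …, 2.

Pick v_2 = (1, 0, 0)ᵀ.
Then v_1 = N · v_2 = (-15, -21, -3)ᵀ.

Sanity check: (A − (-1)·I) v_1 = (0, 0, 0)ᵀ = 0. ✓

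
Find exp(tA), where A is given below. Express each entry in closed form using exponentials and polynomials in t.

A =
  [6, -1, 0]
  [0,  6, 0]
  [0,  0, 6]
e^{tA} =
  [exp(6*t), -t*exp(6*t), 0]
  [0, exp(6*t), 0]
  [0, 0, exp(6*t)]

Strategy: write A = P · J · P⁻¹ where J is a Jordan canonical form, so e^{tA} = P · e^{tJ} · P⁻¹, and e^{tJ} can be computed block-by-block.

A has Jordan form
J =
  [6, 1, 0]
  [0, 6, 0]
  [0, 0, 6]
(up to reordering of blocks).

Per-block formulas:
  For a 2×2 Jordan block J_2(6): exp(t · J_2(6)) = e^(6t)·(I + t·N), where N is the 2×2 nilpotent shift.
  For a 1×1 block at λ = 6: exp(t · [6]) = [e^(6t)].

After assembling e^{tJ} and conjugating by P, we get:

e^{tA} =
  [exp(6*t), -t*exp(6*t), 0]
  [0, exp(6*t), 0]
  [0, 0, exp(6*t)]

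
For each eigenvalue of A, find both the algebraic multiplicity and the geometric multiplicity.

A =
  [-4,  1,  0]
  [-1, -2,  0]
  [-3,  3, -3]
λ = -3: alg = 3, geom = 2

Step 1 — factor the characteristic polynomial to read off the algebraic multiplicities:
  χ_A(x) = (x + 3)^3

Step 2 — compute geometric multiplicities via the rank-nullity identity g(λ) = n − rank(A − λI):
  rank(A − (-3)·I) = 1, so dim ker(A − (-3)·I) = n − 1 = 2

Summary:
  λ = -3: algebraic multiplicity = 3, geometric multiplicity = 2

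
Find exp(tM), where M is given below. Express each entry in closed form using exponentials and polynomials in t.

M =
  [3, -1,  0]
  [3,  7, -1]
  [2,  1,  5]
e^{tM} =
  [t^2*exp(5*t)/2 - 2*t*exp(5*t) + exp(5*t), -t*exp(5*t), t^2*exp(5*t)/2]
  [-t^2*exp(5*t) + 3*t*exp(5*t), 2*t*exp(5*t) + exp(5*t), -t^2*exp(5*t) - t*exp(5*t)]
  [-t^2*exp(5*t)/2 + 2*t*exp(5*t), t*exp(5*t), -t^2*exp(5*t)/2 + exp(5*t)]

Strategy: write M = P · J · P⁻¹ where J is a Jordan canonical form, so e^{tM} = P · e^{tJ} · P⁻¹, and e^{tJ} can be computed block-by-block.

M has Jordan form
J =
  [5, 1, 0]
  [0, 5, 1]
  [0, 0, 5]
(up to reordering of blocks).

Per-block formulas:
  For a 3×3 Jordan block J_3(5): exp(t · J_3(5)) = e^(5t)·(I + t·N + (t^2/2)·N^2), where N is the 3×3 nilpotent shift.

After assembling e^{tJ} and conjugating by P, we get:

e^{tM} =
  [t^2*exp(5*t)/2 - 2*t*exp(5*t) + exp(5*t), -t*exp(5*t), t^2*exp(5*t)/2]
  [-t^2*exp(5*t) + 3*t*exp(5*t), 2*t*exp(5*t) + exp(5*t), -t^2*exp(5*t) - t*exp(5*t)]
  [-t^2*exp(5*t)/2 + 2*t*exp(5*t), t*exp(5*t), -t^2*exp(5*t)/2 + exp(5*t)]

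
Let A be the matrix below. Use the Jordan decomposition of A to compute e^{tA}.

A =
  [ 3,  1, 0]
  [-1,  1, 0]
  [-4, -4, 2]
e^{tA} =
  [t*exp(2*t) + exp(2*t), t*exp(2*t), 0]
  [-t*exp(2*t), -t*exp(2*t) + exp(2*t), 0]
  [-4*t*exp(2*t), -4*t*exp(2*t), exp(2*t)]

Strategy: write A = P · J · P⁻¹ where J is a Jordan canonical form, so e^{tA} = P · e^{tJ} · P⁻¹, and e^{tJ} can be computed block-by-block.

A has Jordan form
J =
  [2, 1, 0]
  [0, 2, 0]
  [0, 0, 2]
(up to reordering of blocks).

Per-block formulas:
  For a 2×2 Jordan block J_2(2): exp(t · J_2(2)) = e^(2t)·(I + t·N), where N is the 2×2 nilpotent shift.
  For a 1×1 block at λ = 2: exp(t · [2]) = [e^(2t)].

After assembling e^{tJ} and conjugating by P, we get:

e^{tA} =
  [t*exp(2*t) + exp(2*t), t*exp(2*t), 0]
  [-t*exp(2*t), -t*exp(2*t) + exp(2*t), 0]
  [-4*t*exp(2*t), -4*t*exp(2*t), exp(2*t)]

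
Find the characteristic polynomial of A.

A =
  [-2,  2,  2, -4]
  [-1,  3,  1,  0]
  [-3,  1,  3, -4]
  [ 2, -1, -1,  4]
x^4 - 8*x^3 + 24*x^2 - 32*x + 16

Expanding det(x·I − A) (e.g. by cofactor expansion or by noting that A is similar to its Jordan form J, which has the same characteristic polynomial as A) gives
  χ_A(x) = x^4 - 8*x^3 + 24*x^2 - 32*x + 16
which factors as (x - 2)^4. The eigenvalues (with algebraic multiplicities) are λ = 2 with multiplicity 4.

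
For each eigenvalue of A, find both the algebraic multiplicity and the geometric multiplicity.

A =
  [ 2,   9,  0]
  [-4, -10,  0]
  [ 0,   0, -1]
λ = -4: alg = 2, geom = 1; λ = -1: alg = 1, geom = 1

Step 1 — factor the characteristic polynomial to read off the algebraic multiplicities:
  χ_A(x) = (x + 1)*(x + 4)^2

Step 2 — compute geometric multiplicities via the rank-nullity identity g(λ) = n − rank(A − λI):
  rank(A − (-4)·I) = 2, so dim ker(A − (-4)·I) = n − 2 = 1
  rank(A − (-1)·I) = 2, so dim ker(A − (-1)·I) = n − 2 = 1

Summary:
  λ = -4: algebraic multiplicity = 2, geometric multiplicity = 1
  λ = -1: algebraic multiplicity = 1, geometric multiplicity = 1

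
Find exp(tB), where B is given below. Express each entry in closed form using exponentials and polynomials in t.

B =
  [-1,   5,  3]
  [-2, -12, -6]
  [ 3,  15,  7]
e^{tB} =
  [t*exp(-2*t) + exp(-2*t), 5*t*exp(-2*t), 3*t*exp(-2*t)]
  [-2*t*exp(-2*t), -10*t*exp(-2*t) + exp(-2*t), -6*t*exp(-2*t)]
  [3*t*exp(-2*t), 15*t*exp(-2*t), 9*t*exp(-2*t) + exp(-2*t)]

Strategy: write B = P · J · P⁻¹ where J is a Jordan canonical form, so e^{tB} = P · e^{tJ} · P⁻¹, and e^{tJ} can be computed block-by-block.

B has Jordan form
J =
  [-2,  1,  0]
  [ 0, -2,  0]
  [ 0,  0, -2]
(up to reordering of blocks).

Per-block formulas:
  For a 1×1 block at λ = -2: exp(t · [-2]) = [e^(-2t)].
  For a 2×2 Jordan block J_2(-2): exp(t · J_2(-2)) = e^(-2t)·(I + t·N), where N is the 2×2 nilpotent shift.

After assembling e^{tJ} and conjugating by P, we get:

e^{tB} =
  [t*exp(-2*t) + exp(-2*t), 5*t*exp(-2*t), 3*t*exp(-2*t)]
  [-2*t*exp(-2*t), -10*t*exp(-2*t) + exp(-2*t), -6*t*exp(-2*t)]
  [3*t*exp(-2*t), 15*t*exp(-2*t), 9*t*exp(-2*t) + exp(-2*t)]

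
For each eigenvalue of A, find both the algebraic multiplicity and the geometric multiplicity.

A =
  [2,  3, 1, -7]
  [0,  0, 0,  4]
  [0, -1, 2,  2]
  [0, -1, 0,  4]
λ = 2: alg = 4, geom = 2

Step 1 — factor the characteristic polynomial to read off the algebraic multiplicities:
  χ_A(x) = (x - 2)^4

Step 2 — compute geometric multiplicities via the rank-nullity identity g(λ) = n − rank(A − λI):
  rank(A − (2)·I) = 2, so dim ker(A − (2)·I) = n − 2 = 2

Summary:
  λ = 2: algebraic multiplicity = 4, geometric multiplicity = 2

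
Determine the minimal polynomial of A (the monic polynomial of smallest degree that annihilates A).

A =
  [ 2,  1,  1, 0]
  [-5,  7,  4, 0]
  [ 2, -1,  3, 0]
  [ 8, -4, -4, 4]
x^3 - 12*x^2 + 48*x - 64

The characteristic polynomial is χ_A(x) = (x - 4)^4, so the eigenvalues are known. The minimal polynomial is
  m_A(x) = Π_λ (x − λ)^{k_λ}
where k_λ is the size of the *largest* Jordan block for λ (equivalently, the smallest k with (A − λI)^k v = 0 for every generalised eigenvector v of λ).

  λ = 4: largest Jordan block has size 3, contributing (x − 4)^3

So m_A(x) = (x - 4)^3 = x^3 - 12*x^2 + 48*x - 64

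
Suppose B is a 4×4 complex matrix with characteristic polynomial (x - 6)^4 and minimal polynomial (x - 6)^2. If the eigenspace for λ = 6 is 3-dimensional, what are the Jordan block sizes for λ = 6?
Block sizes for λ = 6: [2, 1, 1]

Step 1 — from the characteristic polynomial, algebraic multiplicity of λ = 6 is 4. From dim ker(B − (6)·I) = 3, there are exactly 3 Jordan blocks for λ = 6.
Step 2 — from the minimal polynomial, the factor (x − 6)^2 tells us the largest block for λ = 6 has size 2.
Step 3 — with total size 4, 3 blocks, and largest block 2, the block sizes (in nonincreasing order) are [2, 1, 1].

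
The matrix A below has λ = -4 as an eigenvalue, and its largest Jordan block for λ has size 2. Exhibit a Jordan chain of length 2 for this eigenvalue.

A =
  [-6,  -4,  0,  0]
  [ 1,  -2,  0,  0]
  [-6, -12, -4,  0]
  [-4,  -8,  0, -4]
A Jordan chain for λ = -4 of length 2:
v_1 = (-2, 1, -6, -4)ᵀ
v_2 = (1, 0, 0, 0)ᵀ

Let N = A − (-4)·I. We want v_2 with N^2 v_2 = 0 but N^1 v_2 ≠ 0; then v_{j-1} := N · v_j for j = 2, …, 2.

Pick v_2 = (1, 0, 0, 0)ᵀ.
Then v_1 = N · v_2 = (-2, 1, -6, -4)ᵀ.

Sanity check: (A − (-4)·I) v_1 = (0, 0, 0, 0)ᵀ = 0. ✓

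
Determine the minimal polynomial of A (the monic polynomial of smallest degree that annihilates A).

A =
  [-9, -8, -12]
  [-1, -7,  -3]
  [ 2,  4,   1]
x^2 + 10*x + 25

The characteristic polynomial is χ_A(x) = (x + 5)^3, so the eigenvalues are known. The minimal polynomial is
  m_A(x) = Π_λ (x − λ)^{k_λ}
where k_λ is the size of the *largest* Jordan block for λ (equivalently, the smallest k with (A − λI)^k v = 0 for every generalised eigenvector v of λ).

  λ = -5: largest Jordan block has size 2, contributing (x + 5)^2

So m_A(x) = (x + 5)^2 = x^2 + 10*x + 25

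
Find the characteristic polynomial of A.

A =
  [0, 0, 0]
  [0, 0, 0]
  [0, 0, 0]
x^3

Expanding det(x·I − A) (e.g. by cofactor expansion or by noting that A is similar to its Jordan form J, which has the same characteristic polynomial as A) gives
  χ_A(x) = x^3
which factors as x^3. The eigenvalues (with algebraic multiplicities) are λ = 0 with multiplicity 3.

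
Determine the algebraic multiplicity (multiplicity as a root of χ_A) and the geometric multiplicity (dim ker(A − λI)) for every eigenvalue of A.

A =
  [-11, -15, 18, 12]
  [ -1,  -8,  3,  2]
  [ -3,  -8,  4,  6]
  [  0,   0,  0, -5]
λ = -5: alg = 4, geom = 2

Step 1 — factor the characteristic polynomial to read off the algebraic multiplicities:
  χ_A(x) = (x + 5)^4

Step 2 — compute geometric multiplicities via the rank-nullity identity g(λ) = n − rank(A − λI):
  rank(A − (-5)·I) = 2, so dim ker(A − (-5)·I) = n − 2 = 2

Summary:
  λ = -5: algebraic multiplicity = 4, geometric multiplicity = 2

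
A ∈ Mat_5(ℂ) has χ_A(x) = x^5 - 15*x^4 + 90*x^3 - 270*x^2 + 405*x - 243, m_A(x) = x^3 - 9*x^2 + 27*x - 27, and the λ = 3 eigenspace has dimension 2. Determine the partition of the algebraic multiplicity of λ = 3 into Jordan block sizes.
Block sizes for λ = 3: [3, 2]

Step 1 — from the characteristic polynomial, algebraic multiplicity of λ = 3 is 5. From dim ker(A − (3)·I) = 2, there are exactly 2 Jordan blocks for λ = 3.
Step 2 — from the minimal polynomial, the factor (x − 3)^3 tells us the largest block for λ = 3 has size 3.
Step 3 — with total size 5, 2 blocks, and largest block 3, the block sizes (in nonincreasing order) are [3, 2].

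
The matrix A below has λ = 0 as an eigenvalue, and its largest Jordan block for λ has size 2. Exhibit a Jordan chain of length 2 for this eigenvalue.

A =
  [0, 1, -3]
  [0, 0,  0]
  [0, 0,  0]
A Jordan chain for λ = 0 of length 2:
v_1 = (1, 0, 0)ᵀ
v_2 = (0, 1, 0)ᵀ

Let N = A − (0)·I. We want v_2 with N^2 v_2 = 0 but N^1 v_2 ≠ 0; then v_{j-1} := N · v_j for j = 2, …, 2.

Pick v_2 = (0, 1, 0)ᵀ.
Then v_1 = N · v_2 = (1, 0, 0)ᵀ.

Sanity check: (A − (0)·I) v_1 = (0, 0, 0)ᵀ = 0. ✓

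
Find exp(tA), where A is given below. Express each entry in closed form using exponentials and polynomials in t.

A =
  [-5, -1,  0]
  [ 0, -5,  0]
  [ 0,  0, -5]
e^{tA} =
  [exp(-5*t), -t*exp(-5*t), 0]
  [0, exp(-5*t), 0]
  [0, 0, exp(-5*t)]

Strategy: write A = P · J · P⁻¹ where J is a Jordan canonical form, so e^{tA} = P · e^{tJ} · P⁻¹, and e^{tJ} can be computed block-by-block.

A has Jordan form
J =
  [-5,  1,  0]
  [ 0, -5,  0]
  [ 0,  0, -5]
(up to reordering of blocks).

Per-block formulas:
  For a 1×1 block at λ = -5: exp(t · [-5]) = [e^(-5t)].
  For a 2×2 Jordan block J_2(-5): exp(t · J_2(-5)) = e^(-5t)·(I + t·N), where N is the 2×2 nilpotent shift.

After assembling e^{tJ} and conjugating by P, we get:

e^{tA} =
  [exp(-5*t), -t*exp(-5*t), 0]
  [0, exp(-5*t), 0]
  [0, 0, exp(-5*t)]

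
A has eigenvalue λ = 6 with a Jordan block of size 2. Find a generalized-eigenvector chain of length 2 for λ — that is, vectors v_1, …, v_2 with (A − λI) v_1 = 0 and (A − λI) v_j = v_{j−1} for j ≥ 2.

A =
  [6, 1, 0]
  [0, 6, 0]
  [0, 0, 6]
A Jordan chain for λ = 6 of length 2:
v_1 = (1, 0, 0)ᵀ
v_2 = (0, 1, 0)ᵀ

Let N = A − (6)·I. We want v_2 with N^2 v_2 = 0 but N^1 v_2 ≠ 0; then v_{j-1} := N · v_j for j = 2, …, 2.

Pick v_2 = (0, 1, 0)ᵀ.
Then v_1 = N · v_2 = (1, 0, 0)ᵀ.

Sanity check: (A − (6)·I) v_1 = (0, 0, 0)ᵀ = 0. ✓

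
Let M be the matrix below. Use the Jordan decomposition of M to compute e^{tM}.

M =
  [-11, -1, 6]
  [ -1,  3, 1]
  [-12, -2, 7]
e^{tM} =
  [t*exp(2*t) - exp(2*t) + 2*exp(-5*t), -t*exp(2*t), -t*exp(2*t) + exp(2*t) - exp(-5*t)]
  [-t*exp(2*t), t*exp(2*t) + exp(2*t), t*exp(2*t)]
  [2*t*exp(2*t) - 2*exp(2*t) + 2*exp(-5*t), -2*t*exp(2*t), -2*t*exp(2*t) + 2*exp(2*t) - exp(-5*t)]

Strategy: write M = P · J · P⁻¹ where J is a Jordan canonical form, so e^{tM} = P · e^{tJ} · P⁻¹, and e^{tJ} can be computed block-by-block.

M has Jordan form
J =
  [-5, 0, 0]
  [ 0, 2, 1]
  [ 0, 0, 2]
(up to reordering of blocks).

Per-block formulas:
  For a 1×1 block at λ = -5: exp(t · [-5]) = [e^(-5t)].
  For a 2×2 Jordan block J_2(2): exp(t · J_2(2)) = e^(2t)·(I + t·N), where N is the 2×2 nilpotent shift.

After assembling e^{tJ} and conjugating by P, we get:

e^{tM} =
  [t*exp(2*t) - exp(2*t) + 2*exp(-5*t), -t*exp(2*t), -t*exp(2*t) + exp(2*t) - exp(-5*t)]
  [-t*exp(2*t), t*exp(2*t) + exp(2*t), t*exp(2*t)]
  [2*t*exp(2*t) - 2*exp(2*t) + 2*exp(-5*t), -2*t*exp(2*t), -2*t*exp(2*t) + 2*exp(2*t) - exp(-5*t)]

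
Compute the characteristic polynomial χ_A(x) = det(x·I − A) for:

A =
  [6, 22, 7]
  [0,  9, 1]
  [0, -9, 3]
x^3 - 18*x^2 + 108*x - 216

Expanding det(x·I − A) (e.g. by cofactor expansion or by noting that A is similar to its Jordan form J, which has the same characteristic polynomial as A) gives
  χ_A(x) = x^3 - 18*x^2 + 108*x - 216
which factors as (x - 6)^3. The eigenvalues (with algebraic multiplicities) are λ = 6 with multiplicity 3.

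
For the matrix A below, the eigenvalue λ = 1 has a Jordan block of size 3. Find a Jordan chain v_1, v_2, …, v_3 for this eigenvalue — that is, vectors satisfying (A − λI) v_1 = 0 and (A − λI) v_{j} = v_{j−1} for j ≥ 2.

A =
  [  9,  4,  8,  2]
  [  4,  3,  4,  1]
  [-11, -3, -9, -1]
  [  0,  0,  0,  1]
A Jordan chain for λ = 1 of length 3:
v_1 = (-8, -4, 10, 0)ᵀ
v_2 = (8, 4, -11, 0)ᵀ
v_3 = (1, 0, 0, 0)ᵀ

Let N = A − (1)·I. We want v_3 with N^3 v_3 = 0 but N^2 v_3 ≠ 0; then v_{j-1} := N · v_j for j = 3, …, 2.

Pick v_3 = (1, 0, 0, 0)ᵀ.
Then v_2 = N · v_3 = (8, 4, -11, 0)ᵀ.
Then v_1 = N · v_2 = (-8, -4, 10, 0)ᵀ.

Sanity check: (A − (1)·I) v_1 = (0, 0, 0, 0)ᵀ = 0. ✓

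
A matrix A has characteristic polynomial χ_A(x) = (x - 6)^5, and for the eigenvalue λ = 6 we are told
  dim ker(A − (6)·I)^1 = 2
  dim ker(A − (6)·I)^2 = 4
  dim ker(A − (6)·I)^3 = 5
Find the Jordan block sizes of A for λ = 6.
Block sizes for λ = 6: [3, 2]

From the dimensions of kernels of powers, the number of Jordan blocks of size at least j is d_j − d_{j−1} where d_j = dim ker(N^j) (with d_0 = 0). Computing the differences gives [2, 2, 1].
The number of blocks of size exactly k is (#blocks of size ≥ k) − (#blocks of size ≥ k + 1), so the partition is: 1 block(s) of size 2, 1 block(s) of size 3.
In nonincreasing order the block sizes are [3, 2].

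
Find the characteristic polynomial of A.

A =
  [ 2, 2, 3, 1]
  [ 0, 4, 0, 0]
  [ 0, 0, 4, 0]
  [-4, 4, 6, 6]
x^4 - 16*x^3 + 96*x^2 - 256*x + 256

Expanding det(x·I − A) (e.g. by cofactor expansion or by noting that A is similar to its Jordan form J, which has the same characteristic polynomial as A) gives
  χ_A(x) = x^4 - 16*x^3 + 96*x^2 - 256*x + 256
which factors as (x - 4)^4. The eigenvalues (with algebraic multiplicities) are λ = 4 with multiplicity 4.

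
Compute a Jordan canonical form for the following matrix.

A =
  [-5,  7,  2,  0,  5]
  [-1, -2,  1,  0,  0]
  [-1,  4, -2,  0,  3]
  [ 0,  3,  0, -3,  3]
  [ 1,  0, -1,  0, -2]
J_2(-3) ⊕ J_1(-3) ⊕ J_1(-3) ⊕ J_1(-2)

The characteristic polynomial is
  det(x·I − A) = x^5 + 14*x^4 + 78*x^3 + 216*x^2 + 297*x + 162 = (x + 2)*(x + 3)^4

Eigenvalues and multiplicities (the geometric multiplicity of λ is n − rank(A − λI), which equals the number of Jordan blocks for λ):
  λ = -3: algebraic multiplicity = 4, geometric multiplicity = 3
  λ = -2: algebraic multiplicity = 1, geometric multiplicity = 1

Determining the block sizes for each eigenvalue:
  λ = -3: 3 blocks summing to 4 forces exactly one block of size 2 and the rest size 1 → block sizes [2, 1, 1]
  λ = -2: one block (gm = 1), so the single block has size am = 1 → block sizes [1]

Assembling the blocks gives a Jordan form
J =
  [-3,  1,  0,  0,  0]
  [ 0, -3,  0,  0,  0]
  [ 0,  0, -3,  0,  0]
  [ 0,  0,  0, -3,  0]
  [ 0,  0,  0,  0, -2]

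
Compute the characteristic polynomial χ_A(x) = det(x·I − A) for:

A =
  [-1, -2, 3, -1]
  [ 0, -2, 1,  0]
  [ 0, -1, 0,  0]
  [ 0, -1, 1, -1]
x^4 + 4*x^3 + 6*x^2 + 4*x + 1

Expanding det(x·I − A) (e.g. by cofactor expansion or by noting that A is similar to its Jordan form J, which has the same characteristic polynomial as A) gives
  χ_A(x) = x^4 + 4*x^3 + 6*x^2 + 4*x + 1
which factors as (x + 1)^4. The eigenvalues (with algebraic multiplicities) are λ = -1 with multiplicity 4.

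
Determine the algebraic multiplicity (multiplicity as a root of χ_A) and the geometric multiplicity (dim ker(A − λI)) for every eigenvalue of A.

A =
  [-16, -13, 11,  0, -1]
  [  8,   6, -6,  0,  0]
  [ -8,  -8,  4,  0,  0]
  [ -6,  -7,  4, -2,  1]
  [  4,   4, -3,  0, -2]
λ = -2: alg = 5, geom = 3

Step 1 — factor the characteristic polynomial to read off the algebraic multiplicities:
  χ_A(x) = (x + 2)^5

Step 2 — compute geometric multiplicities via the rank-nullity identity g(λ) = n − rank(A − λI):
  rank(A − (-2)·I) = 2, so dim ker(A − (-2)·I) = n − 2 = 3

Summary:
  λ = -2: algebraic multiplicity = 5, geometric multiplicity = 3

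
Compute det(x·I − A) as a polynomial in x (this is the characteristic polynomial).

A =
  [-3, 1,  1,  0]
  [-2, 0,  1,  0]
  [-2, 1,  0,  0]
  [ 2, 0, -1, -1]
x^4 + 4*x^3 + 6*x^2 + 4*x + 1

Expanding det(x·I − A) (e.g. by cofactor expansion or by noting that A is similar to its Jordan form J, which has the same characteristic polynomial as A) gives
  χ_A(x) = x^4 + 4*x^3 + 6*x^2 + 4*x + 1
which factors as (x + 1)^4. The eigenvalues (with algebraic multiplicities) are λ = -1 with multiplicity 4.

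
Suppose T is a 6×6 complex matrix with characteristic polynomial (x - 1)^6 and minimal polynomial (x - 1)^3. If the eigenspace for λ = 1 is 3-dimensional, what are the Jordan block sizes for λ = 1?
Block sizes for λ = 1: [3, 2, 1]

Step 1 — from the characteristic polynomial, algebraic multiplicity of λ = 1 is 6. From dim ker(T − (1)·I) = 3, there are exactly 3 Jordan blocks for λ = 1.
Step 2 — from the minimal polynomial, the factor (x − 1)^3 tells us the largest block for λ = 1 has size 3.
Step 3 — with total size 6, 3 blocks, and largest block 3, the block sizes (in nonincreasing order) are [3, 2, 1].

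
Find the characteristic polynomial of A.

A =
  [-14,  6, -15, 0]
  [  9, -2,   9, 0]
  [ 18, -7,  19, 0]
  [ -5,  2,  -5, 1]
x^4 - 4*x^3 + 6*x^2 - 4*x + 1

Expanding det(x·I − A) (e.g. by cofactor expansion or by noting that A is similar to its Jordan form J, which has the same characteristic polynomial as A) gives
  χ_A(x) = x^4 - 4*x^3 + 6*x^2 - 4*x + 1
which factors as (x - 1)^4. The eigenvalues (with algebraic multiplicities) are λ = 1 with multiplicity 4.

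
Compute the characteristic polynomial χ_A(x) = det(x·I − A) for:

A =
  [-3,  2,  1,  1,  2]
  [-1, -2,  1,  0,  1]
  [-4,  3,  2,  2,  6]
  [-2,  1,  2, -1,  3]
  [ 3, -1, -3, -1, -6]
x^5 + 10*x^4 + 40*x^3 + 80*x^2 + 80*x + 32

Expanding det(x·I − A) (e.g. by cofactor expansion or by noting that A is similar to its Jordan form J, which has the same characteristic polynomial as A) gives
  χ_A(x) = x^5 + 10*x^4 + 40*x^3 + 80*x^2 + 80*x + 32
which factors as (x + 2)^5. The eigenvalues (with algebraic multiplicities) are λ = -2 with multiplicity 5.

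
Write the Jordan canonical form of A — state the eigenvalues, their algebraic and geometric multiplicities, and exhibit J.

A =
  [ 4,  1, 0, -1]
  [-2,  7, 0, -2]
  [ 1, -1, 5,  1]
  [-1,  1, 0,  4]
J_2(5) ⊕ J_1(5) ⊕ J_1(5)

The characteristic polynomial is
  det(x·I − A) = x^4 - 20*x^3 + 150*x^2 - 500*x + 625 = (x - 5)^4

Eigenvalues and multiplicities (the geometric multiplicity of λ is n − rank(A − λI), which equals the number of Jordan blocks for λ):
  λ = 5: algebraic multiplicity = 4, geometric multiplicity = 3

Determining the block sizes for each eigenvalue:
  λ = 5: 3 blocks summing to 4 forces exactly one block of size 2 and the rest size 1 → block sizes [2, 1, 1]

Assembling the blocks gives a Jordan form
J =
  [5, 1, 0, 0]
  [0, 5, 0, 0]
  [0, 0, 5, 0]
  [0, 0, 0, 5]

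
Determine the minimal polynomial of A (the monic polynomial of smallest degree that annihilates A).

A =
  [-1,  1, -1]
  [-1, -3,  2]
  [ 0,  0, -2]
x^3 + 6*x^2 + 12*x + 8

The characteristic polynomial is χ_A(x) = (x + 2)^3, so the eigenvalues are known. The minimal polynomial is
  m_A(x) = Π_λ (x − λ)^{k_λ}
where k_λ is the size of the *largest* Jordan block for λ (equivalently, the smallest k with (A − λI)^k v = 0 for every generalised eigenvector v of λ).

  λ = -2: largest Jordan block has size 3, contributing (x + 2)^3

So m_A(x) = (x + 2)^3 = x^3 + 6*x^2 + 12*x + 8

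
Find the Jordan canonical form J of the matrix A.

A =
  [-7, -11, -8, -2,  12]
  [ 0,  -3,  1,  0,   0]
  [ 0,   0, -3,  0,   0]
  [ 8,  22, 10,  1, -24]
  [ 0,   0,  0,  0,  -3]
J_3(-3) ⊕ J_1(-3) ⊕ J_1(-3)

The characteristic polynomial is
  det(x·I − A) = x^5 + 15*x^4 + 90*x^3 + 270*x^2 + 405*x + 243 = (x + 3)^5

Eigenvalues and multiplicities (the geometric multiplicity of λ is n − rank(A − λI), which equals the number of Jordan blocks for λ):
  λ = -3: algebraic multiplicity = 5, geometric multiplicity = 3

Determining the block sizes for each eigenvalue:
  λ = -3: with am = 5 and gm = 3, the partition is not yet determined (e.g. several partitions of 5 into 3 parts exist). Let N = A − (-3)·I. Computing rank(N^1) = 2, rank(N^2) = 1, rank(N^3) = 0; the number of blocks of size ≥ j is rank(N^{j−1}) − rank(N^j), giving [3, 1, 1]. So we have 1 block(s) of size 3, 2 block(s) of size 1 → block sizes [3, 1, 1]

Assembling the blocks gives a Jordan form
J =
  [-3,  1,  0,  0,  0]
  [ 0, -3,  1,  0,  0]
  [ 0,  0, -3,  0,  0]
  [ 0,  0,  0, -3,  0]
  [ 0,  0,  0,  0, -3]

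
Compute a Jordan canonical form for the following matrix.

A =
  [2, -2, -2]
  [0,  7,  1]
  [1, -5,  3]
J_3(4)

The characteristic polynomial is
  det(x·I − A) = x^3 - 12*x^2 + 48*x - 64 = (x - 4)^3

Eigenvalues and multiplicities (the geometric multiplicity of λ is n − rank(A − λI), which equals the number of Jordan blocks for λ):
  λ = 4: algebraic multiplicity = 3, geometric multiplicity = 1

Determining the block sizes for each eigenvalue:
  λ = 4: one block (gm = 1), so the single block has size am = 3 → block sizes [3]

Assembling the blocks gives a Jordan form
J =
  [4, 1, 0]
  [0, 4, 1]
  [0, 0, 4]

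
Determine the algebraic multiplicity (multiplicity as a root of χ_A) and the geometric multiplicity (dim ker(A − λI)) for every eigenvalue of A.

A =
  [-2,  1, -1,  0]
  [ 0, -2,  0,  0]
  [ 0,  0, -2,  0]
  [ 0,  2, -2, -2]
λ = -2: alg = 4, geom = 3

Step 1 — factor the characteristic polynomial to read off the algebraic multiplicities:
  χ_A(x) = (x + 2)^4

Step 2 — compute geometric multiplicities via the rank-nullity identity g(λ) = n − rank(A − λI):
  rank(A − (-2)·I) = 1, so dim ker(A − (-2)·I) = n − 1 = 3

Summary:
  λ = -2: algebraic multiplicity = 4, geometric multiplicity = 3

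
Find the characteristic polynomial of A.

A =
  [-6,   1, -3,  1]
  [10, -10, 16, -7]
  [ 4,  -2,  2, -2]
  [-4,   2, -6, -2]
x^4 + 16*x^3 + 96*x^2 + 256*x + 256

Expanding det(x·I − A) (e.g. by cofactor expansion or by noting that A is similar to its Jordan form J, which has the same characteristic polynomial as A) gives
  χ_A(x) = x^4 + 16*x^3 + 96*x^2 + 256*x + 256
which factors as (x + 4)^4. The eigenvalues (with algebraic multiplicities) are λ = -4 with multiplicity 4.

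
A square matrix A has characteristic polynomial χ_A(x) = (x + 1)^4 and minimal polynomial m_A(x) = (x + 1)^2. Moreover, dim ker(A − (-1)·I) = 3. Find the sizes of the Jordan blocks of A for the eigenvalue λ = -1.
Block sizes for λ = -1: [2, 1, 1]

Step 1 — from the characteristic polynomial, algebraic multiplicity of λ = -1 is 4. From dim ker(A − (-1)·I) = 3, there are exactly 3 Jordan blocks for λ = -1.
Step 2 — from the minimal polynomial, the factor (x + 1)^2 tells us the largest block for λ = -1 has size 2.
Step 3 — with total size 4, 3 blocks, and largest block 2, the block sizes (in nonincreasing order) are [2, 1, 1].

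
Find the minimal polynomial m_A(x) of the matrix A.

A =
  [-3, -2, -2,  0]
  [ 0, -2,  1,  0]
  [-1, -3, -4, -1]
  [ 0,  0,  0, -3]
x^3 + 9*x^2 + 27*x + 27

The characteristic polynomial is χ_A(x) = (x + 3)^4, so the eigenvalues are known. The minimal polynomial is
  m_A(x) = Π_λ (x − λ)^{k_λ}
where k_λ is the size of the *largest* Jordan block for λ (equivalently, the smallest k with (A − λI)^k v = 0 for every generalised eigenvector v of λ).

  λ = -3: largest Jordan block has size 3, contributing (x + 3)^3

So m_A(x) = (x + 3)^3 = x^3 + 9*x^2 + 27*x + 27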